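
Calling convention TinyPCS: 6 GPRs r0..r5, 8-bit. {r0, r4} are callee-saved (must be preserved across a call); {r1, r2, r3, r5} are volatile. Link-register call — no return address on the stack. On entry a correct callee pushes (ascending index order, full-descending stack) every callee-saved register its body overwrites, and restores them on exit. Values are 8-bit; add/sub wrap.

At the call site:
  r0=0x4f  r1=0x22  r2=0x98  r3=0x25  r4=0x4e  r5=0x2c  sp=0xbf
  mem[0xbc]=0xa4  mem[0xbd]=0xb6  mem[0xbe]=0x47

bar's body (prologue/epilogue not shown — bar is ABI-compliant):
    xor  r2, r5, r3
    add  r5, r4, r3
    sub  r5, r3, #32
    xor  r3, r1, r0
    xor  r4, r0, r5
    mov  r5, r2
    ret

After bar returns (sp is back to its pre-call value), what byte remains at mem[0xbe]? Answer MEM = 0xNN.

prologue: push r4 -> mem[0xbe]=0x4e, sp=0xbe
body[0] xor  r2, r5, r3 -> r2=0x09
body[1] add  r5, r4, r3 -> r5=0x73
body[2] sub  r5, r3, #32 -> r5=0x05
body[3] xor  r3, r1, r0 -> r3=0x6d
body[4] xor  r4, r0, r5 -> r4=0x4a
body[5] mov  r5, r2 -> r5=0x09
epilogue: pop r4=0x4e, sp=0xbf
prologue pushed ['r4'] at ['0xbe']

MEM = 0x4e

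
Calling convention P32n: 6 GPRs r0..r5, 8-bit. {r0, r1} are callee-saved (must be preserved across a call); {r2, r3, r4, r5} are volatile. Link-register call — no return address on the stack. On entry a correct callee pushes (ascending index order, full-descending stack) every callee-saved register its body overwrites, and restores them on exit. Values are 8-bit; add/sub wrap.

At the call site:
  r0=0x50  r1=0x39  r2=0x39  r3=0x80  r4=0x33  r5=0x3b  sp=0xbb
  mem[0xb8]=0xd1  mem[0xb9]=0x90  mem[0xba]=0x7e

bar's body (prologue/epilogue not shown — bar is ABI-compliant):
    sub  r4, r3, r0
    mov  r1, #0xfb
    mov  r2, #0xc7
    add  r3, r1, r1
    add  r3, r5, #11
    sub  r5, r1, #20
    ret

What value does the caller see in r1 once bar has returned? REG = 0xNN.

prologue: push r1 -> mem[0xba]=0x39, sp=0xba
body[0] sub  r4, r3, r0 -> r4=0x30
body[1] mov  r1, #0xfb -> r1=0xfb
body[2] mov  r2, #0xc7 -> r2=0xc7
body[3] add  r3, r1, r1 -> r3=0xf6
body[4] add  r3, r5, #11 -> r3=0x46
body[5] sub  r5, r1, #20 -> r5=0xe7
epilogue: pop r1=0x39, sp=0xbb
r1 is callee-saved -> restored

REG = 0x39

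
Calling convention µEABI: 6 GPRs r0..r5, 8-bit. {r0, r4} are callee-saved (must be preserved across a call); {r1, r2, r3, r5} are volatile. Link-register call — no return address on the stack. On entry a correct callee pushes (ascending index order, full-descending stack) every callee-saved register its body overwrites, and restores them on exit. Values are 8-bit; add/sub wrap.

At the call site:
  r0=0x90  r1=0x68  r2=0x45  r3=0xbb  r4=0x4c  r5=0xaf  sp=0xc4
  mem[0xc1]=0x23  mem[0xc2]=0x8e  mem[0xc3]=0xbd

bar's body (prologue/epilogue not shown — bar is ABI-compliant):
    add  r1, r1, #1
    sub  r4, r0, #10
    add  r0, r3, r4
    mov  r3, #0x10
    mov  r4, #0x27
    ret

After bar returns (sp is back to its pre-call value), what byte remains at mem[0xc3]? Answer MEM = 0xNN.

MEM = 0x90

prologue: push r0 → mem[0xc3]=0x90, sp=0xc3
prologue: push r4 → mem[0xc2]=0x4c, sp=0xc2
body[0] add  r1, r1, #1 → r1=0x69
body[1] sub  r4, r0, #10 → r4=0x86
body[2] add  r0, r3, r4 → r0=0x41
body[3] mov  r3, #0x10 → r3=0x10
body[4] mov  r4, #0x27 → r4=0x27
epilogue: pop r4=0x4c, sp=0xc3
epilogue: pop r0=0x90, sp=0xc4
prologue pushed ['r0', 'r4'] at ['0xc3', '0xc2']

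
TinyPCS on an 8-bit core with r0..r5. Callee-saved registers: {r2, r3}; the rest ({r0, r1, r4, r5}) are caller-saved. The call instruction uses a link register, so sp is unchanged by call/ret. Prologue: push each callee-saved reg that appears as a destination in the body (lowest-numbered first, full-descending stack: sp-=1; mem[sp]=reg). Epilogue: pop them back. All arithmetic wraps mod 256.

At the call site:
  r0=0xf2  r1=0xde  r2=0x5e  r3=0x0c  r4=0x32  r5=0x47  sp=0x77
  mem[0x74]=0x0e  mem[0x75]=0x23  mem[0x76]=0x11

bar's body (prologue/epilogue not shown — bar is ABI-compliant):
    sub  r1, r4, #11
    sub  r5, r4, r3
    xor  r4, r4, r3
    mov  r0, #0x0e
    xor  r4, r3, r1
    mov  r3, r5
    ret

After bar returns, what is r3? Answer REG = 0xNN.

REG = 0x0c

prologue: push r3 -> mem[0x76]=0x0c, sp=0x76
body[0] sub  r1, r4, #11 -> r1=0x27
body[1] sub  r5, r4, r3 -> r5=0x26
body[2] xor  r4, r4, r3 -> r4=0x3e
body[3] mov  r0, #0x0e -> r0=0x0e
body[4] xor  r4, r3, r1 -> r4=0x2b
body[5] mov  r3, r5 -> r3=0x26
epilogue: pop r3=0x0c, sp=0x77
r3 is callee-saved -> restored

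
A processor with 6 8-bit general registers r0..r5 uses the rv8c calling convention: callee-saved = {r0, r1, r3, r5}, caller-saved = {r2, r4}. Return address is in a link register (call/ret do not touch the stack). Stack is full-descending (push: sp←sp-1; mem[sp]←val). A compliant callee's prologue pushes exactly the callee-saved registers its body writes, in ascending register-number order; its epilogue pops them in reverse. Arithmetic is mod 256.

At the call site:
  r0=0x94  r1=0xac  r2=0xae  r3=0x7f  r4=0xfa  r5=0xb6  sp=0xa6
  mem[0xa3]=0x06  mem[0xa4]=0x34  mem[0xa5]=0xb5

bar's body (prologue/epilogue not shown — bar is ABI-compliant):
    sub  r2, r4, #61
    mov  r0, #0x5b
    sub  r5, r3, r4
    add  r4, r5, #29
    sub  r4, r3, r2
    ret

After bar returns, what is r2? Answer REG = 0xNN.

REG = 0xbd

prologue: push r0 -> mem[0xa5]=0x94, sp=0xa5
prologue: push r5 -> mem[0xa4]=0xb6, sp=0xa4
body[0] sub  r2, r4, #61 -> r2=0xbd
body[1] mov  r0, #0x5b -> r0=0x5b
body[2] sub  r5, r3, r4 -> r5=0x85
body[3] add  r4, r5, #29 -> r4=0xa2
body[4] sub  r4, r3, r2 -> r4=0xc2
epilogue: pop r5=0xb6, sp=0xa5
epilogue: pop r0=0x94, sp=0xa6
r2 is caller-saved -> body value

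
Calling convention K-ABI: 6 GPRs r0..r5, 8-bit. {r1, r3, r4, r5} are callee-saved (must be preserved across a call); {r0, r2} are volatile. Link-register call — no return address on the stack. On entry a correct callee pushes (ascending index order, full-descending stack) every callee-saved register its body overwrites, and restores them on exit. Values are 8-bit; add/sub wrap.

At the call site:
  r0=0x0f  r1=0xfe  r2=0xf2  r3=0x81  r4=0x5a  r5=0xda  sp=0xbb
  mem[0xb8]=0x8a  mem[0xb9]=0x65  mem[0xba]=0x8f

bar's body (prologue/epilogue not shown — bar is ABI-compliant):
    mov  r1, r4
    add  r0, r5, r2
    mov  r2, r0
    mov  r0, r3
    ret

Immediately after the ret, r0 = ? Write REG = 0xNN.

prologue: push r1 -> mem[0xba]=0xfe, sp=0xba
body[0] mov  r1, r4 -> r1=0x5a
body[1] add  r0, r5, r2 -> r0=0xcc
body[2] mov  r2, r0 -> r2=0xcc
body[3] mov  r0, r3 -> r0=0x81
epilogue: pop r1=0xfe, sp=0xbb
r0 is caller-saved -> body value

REG = 0x81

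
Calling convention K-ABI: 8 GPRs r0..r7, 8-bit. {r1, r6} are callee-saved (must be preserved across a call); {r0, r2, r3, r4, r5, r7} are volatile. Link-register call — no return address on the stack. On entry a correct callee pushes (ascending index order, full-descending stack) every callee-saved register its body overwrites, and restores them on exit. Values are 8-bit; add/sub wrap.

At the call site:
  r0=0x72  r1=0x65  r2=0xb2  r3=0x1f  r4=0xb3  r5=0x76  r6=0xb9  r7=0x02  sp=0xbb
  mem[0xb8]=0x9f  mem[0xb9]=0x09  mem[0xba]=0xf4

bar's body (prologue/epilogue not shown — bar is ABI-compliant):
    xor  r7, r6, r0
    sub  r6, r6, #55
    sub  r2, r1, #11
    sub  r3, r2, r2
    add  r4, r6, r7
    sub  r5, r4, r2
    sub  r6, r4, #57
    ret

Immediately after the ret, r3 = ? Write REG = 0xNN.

prologue: push r6 → mem[0xba]=0xb9, sp=0xba
body[0] xor  r7, r6, r0 → r7=0xcb
body[1] sub  r6, r6, #55 → r6=0x82
body[2] sub  r2, r1, #11 → r2=0x5a
body[3] sub  r3, r2, r2 → r3=0x00
body[4] add  r4, r6, r7 → r4=0x4d
body[5] sub  r5, r4, r2 → r5=0xf3
body[6] sub  r6, r4, #57 → r6=0x14
epilogue: pop r6=0xb9, sp=0xbb
r3 is caller-saved → body value

REG = 0x00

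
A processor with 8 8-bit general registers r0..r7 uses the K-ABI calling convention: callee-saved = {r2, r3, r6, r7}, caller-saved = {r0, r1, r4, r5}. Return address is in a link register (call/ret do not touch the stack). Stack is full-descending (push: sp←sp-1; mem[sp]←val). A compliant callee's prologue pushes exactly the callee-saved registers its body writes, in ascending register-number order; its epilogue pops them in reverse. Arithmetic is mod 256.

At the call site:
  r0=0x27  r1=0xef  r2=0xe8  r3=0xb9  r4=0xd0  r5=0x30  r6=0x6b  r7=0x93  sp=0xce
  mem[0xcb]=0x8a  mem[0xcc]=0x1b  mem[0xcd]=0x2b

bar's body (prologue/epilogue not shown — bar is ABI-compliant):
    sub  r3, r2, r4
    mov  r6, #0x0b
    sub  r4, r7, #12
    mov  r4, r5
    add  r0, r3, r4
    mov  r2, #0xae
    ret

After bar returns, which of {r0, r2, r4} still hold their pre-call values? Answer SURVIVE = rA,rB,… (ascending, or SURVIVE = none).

SURVIVE = r2

prologue: push r2 → mem[0xcd]=0xe8, sp=0xcd
prologue: push r3 → mem[0xcc]=0xb9, sp=0xcc
prologue: push r6 → mem[0xcb]=0x6b, sp=0xcb
body[0] sub  r3, r2, r4 → r3=0x18
body[1] mov  r6, #0x0b → r6=0x0b
body[2] sub  r4, r7, #12 → r4=0x87
body[3] mov  r4, r5 → r4=0x30
body[4] add  r0, r3, r4 → r0=0x48
body[5] mov  r2, #0xae → r2=0xae
epilogue: pop r6=0x6b, sp=0xcc
epilogue: pop r3=0xb9, sp=0xcd
epilogue: pop r2=0xe8, sp=0xce
r0: caller-saved, written=True
r2: callee-saved, written=True
r4: caller-saved, written=True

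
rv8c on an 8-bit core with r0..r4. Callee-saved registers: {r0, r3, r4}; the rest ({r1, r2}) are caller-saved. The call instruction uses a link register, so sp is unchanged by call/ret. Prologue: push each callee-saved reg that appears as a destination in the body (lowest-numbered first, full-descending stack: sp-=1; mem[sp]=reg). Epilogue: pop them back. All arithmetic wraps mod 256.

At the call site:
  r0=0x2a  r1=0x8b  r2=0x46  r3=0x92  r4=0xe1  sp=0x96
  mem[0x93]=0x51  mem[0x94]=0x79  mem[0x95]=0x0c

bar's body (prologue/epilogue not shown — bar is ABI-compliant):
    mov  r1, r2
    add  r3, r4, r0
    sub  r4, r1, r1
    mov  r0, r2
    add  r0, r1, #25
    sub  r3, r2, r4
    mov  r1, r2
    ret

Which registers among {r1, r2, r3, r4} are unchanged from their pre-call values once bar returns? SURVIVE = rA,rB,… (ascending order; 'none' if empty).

prologue: push r0 → mem[0x95]=0x2a, sp=0x95
prologue: push r3 → mem[0x94]=0x92, sp=0x94
prologue: push r4 → mem[0x93]=0xe1, sp=0x93
body[0] mov  r1, r2 → r1=0x46
body[1] add  r3, r4, r0 → r3=0x0b
body[2] sub  r4, r1, r1 → r4=0x00
body[3] mov  r0, r2 → r0=0x46
body[4] add  r0, r1, #25 → r0=0x5f
body[5] sub  r3, r2, r4 → r3=0x46
body[6] mov  r1, r2 → r1=0x46
epilogue: pop r4=0xe1, sp=0x94
epilogue: pop r3=0x92, sp=0x95
epilogue: pop r0=0x2a, sp=0x96
r1: caller-saved, written=True
r2: caller-saved, written=False
r3: callee-saved, written=True
r4: callee-saved, written=True

SURVIVE = r2,r3,r4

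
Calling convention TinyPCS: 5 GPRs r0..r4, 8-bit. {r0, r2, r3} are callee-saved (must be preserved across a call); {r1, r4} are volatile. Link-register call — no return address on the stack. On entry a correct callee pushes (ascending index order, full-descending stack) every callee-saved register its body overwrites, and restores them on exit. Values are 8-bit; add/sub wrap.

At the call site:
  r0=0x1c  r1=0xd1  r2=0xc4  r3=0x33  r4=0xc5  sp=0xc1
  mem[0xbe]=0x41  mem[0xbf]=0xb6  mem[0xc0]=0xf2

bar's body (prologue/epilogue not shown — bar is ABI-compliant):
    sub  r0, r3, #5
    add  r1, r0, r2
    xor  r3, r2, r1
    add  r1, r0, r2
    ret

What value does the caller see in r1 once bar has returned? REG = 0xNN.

prologue: push r0 -> mem[0xc0]=0x1c, sp=0xc0
prologue: push r3 -> mem[0xbf]=0x33, sp=0xbf
body[0] sub  r0, r3, #5 -> r0=0x2e
body[1] add  r1, r0, r2 -> r1=0xf2
body[2] xor  r3, r2, r1 -> r3=0x36
body[3] add  r1, r0, r2 -> r1=0xf2
epilogue: pop r3=0x33, sp=0xc0
epilogue: pop r0=0x1c, sp=0xc1
r1 is caller-saved -> body value

REG = 0xf2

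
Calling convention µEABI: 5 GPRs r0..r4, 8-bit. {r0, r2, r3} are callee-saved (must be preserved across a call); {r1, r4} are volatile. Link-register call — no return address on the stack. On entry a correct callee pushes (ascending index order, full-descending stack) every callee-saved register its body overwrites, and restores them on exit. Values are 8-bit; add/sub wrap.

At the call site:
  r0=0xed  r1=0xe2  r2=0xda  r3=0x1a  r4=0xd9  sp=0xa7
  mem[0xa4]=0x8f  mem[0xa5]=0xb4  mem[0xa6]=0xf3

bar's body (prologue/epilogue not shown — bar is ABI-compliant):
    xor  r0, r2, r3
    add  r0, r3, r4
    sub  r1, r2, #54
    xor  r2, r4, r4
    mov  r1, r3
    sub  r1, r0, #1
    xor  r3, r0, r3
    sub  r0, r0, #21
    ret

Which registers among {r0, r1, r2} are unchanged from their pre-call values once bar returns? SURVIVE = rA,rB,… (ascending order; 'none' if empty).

prologue: push r0 → mem[0xa6]=0xed, sp=0xa6
prologue: push r2 → mem[0xa5]=0xda, sp=0xa5
prologue: push r3 → mem[0xa4]=0x1a, sp=0xa4
body[0] xor  r0, r2, r3 → r0=0xc0
body[1] add  r0, r3, r4 → r0=0xf3
body[2] sub  r1, r2, #54 → r1=0xa4
body[3] xor  r2, r4, r4 → r2=0x00
body[4] mov  r1, r3 → r1=0x1a
body[5] sub  r1, r0, #1 → r1=0xf2
body[6] xor  r3, r0, r3 → r3=0xe9
body[7] sub  r0, r0, #21 → r0=0xde
epilogue: pop r3=0x1a, sp=0xa5
epilogue: pop r2=0xda, sp=0xa6
epilogue: pop r0=0xed, sp=0xa7
r0: callee-saved, written=True
r1: caller-saved, written=True
r2: callee-saved, written=True

SURVIVE = r0,r2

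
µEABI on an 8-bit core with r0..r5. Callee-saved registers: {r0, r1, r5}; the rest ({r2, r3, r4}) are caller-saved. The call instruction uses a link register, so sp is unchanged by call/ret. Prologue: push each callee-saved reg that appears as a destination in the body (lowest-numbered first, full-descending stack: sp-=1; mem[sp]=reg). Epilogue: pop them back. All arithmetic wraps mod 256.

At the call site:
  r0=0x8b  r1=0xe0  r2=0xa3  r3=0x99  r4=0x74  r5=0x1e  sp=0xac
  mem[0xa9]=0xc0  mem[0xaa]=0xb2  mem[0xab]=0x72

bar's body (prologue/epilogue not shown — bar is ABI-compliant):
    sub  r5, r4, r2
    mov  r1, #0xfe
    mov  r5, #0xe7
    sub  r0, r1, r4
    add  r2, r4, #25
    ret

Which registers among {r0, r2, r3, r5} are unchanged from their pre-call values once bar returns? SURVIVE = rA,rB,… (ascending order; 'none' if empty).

SURVIVE = r0,r3,r5

prologue: push r0 → mem[0xab]=0x8b, sp=0xab
prologue: push r1 → mem[0xaa]=0xe0, sp=0xaa
prologue: push r5 → mem[0xa9]=0x1e, sp=0xa9
body[0] sub  r5, r4, r2 → r5=0xd1
body[1] mov  r1, #0xfe → r1=0xfe
body[2] mov  r5, #0xe7 → r5=0xe7
body[3] sub  r0, r1, r4 → r0=0x8a
body[4] add  r2, r4, #25 → r2=0x8d
epilogue: pop r5=0x1e, sp=0xaa
epilogue: pop r1=0xe0, sp=0xab
epilogue: pop r0=0x8b, sp=0xac
r0: callee-saved, written=True
r2: caller-saved, written=True
r3: caller-saved, written=False
r5: callee-saved, written=True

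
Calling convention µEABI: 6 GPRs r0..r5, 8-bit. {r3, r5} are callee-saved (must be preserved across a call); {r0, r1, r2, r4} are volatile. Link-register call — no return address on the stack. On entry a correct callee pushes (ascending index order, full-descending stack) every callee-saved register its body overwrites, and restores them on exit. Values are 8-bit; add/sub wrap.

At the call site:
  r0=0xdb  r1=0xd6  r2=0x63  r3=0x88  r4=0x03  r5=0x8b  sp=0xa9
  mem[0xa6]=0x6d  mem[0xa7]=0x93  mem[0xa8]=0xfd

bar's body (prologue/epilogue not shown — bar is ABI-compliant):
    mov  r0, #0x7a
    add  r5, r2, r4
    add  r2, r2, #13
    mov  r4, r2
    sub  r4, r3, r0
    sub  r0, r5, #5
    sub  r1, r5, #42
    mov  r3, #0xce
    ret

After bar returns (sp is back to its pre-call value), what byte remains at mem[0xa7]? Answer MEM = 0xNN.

MEM = 0x8b

prologue: push r3 → mem[0xa8]=0x88, sp=0xa8
prologue: push r5 → mem[0xa7]=0x8b, sp=0xa7
body[0] mov  r0, #0x7a → r0=0x7a
body[1] add  r5, r2, r4 → r5=0x66
body[2] add  r2, r2, #13 → r2=0x70
body[3] mov  r4, r2 → r4=0x70
body[4] sub  r4, r3, r0 → r4=0x0e
body[5] sub  r0, r5, #5 → r0=0x61
body[6] sub  r1, r5, #42 → r1=0x3c
body[7] mov  r3, #0xce → r3=0xce
epilogue: pop r5=0x8b, sp=0xa8
epilogue: pop r3=0x88, sp=0xa9
prologue pushed ['r3', 'r5'] at ['0xa8', '0xa7']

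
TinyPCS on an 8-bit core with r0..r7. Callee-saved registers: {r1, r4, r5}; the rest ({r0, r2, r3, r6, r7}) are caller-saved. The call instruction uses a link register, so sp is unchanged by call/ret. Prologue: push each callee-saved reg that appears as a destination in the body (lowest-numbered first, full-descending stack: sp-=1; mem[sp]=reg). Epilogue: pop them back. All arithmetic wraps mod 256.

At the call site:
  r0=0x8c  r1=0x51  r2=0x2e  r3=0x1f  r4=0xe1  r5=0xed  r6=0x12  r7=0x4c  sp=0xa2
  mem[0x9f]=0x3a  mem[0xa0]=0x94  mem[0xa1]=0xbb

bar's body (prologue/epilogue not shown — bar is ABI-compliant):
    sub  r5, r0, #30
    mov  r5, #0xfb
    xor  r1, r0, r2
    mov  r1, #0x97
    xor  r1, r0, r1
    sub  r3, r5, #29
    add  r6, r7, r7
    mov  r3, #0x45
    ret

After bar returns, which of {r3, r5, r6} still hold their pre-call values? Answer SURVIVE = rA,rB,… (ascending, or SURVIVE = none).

prologue: push r1 -> mem[0xa1]=0x51, sp=0xa1
prologue: push r5 -> mem[0xa0]=0xed, sp=0xa0
body[0] sub  r5, r0, #30 -> r5=0x6e
body[1] mov  r5, #0xfb -> r5=0xfb
body[2] xor  r1, r0, r2 -> r1=0xa2
body[3] mov  r1, #0x97 -> r1=0x97
body[4] xor  r1, r0, r1 -> r1=0x1b
body[5] sub  r3, r5, #29 -> r3=0xde
body[6] add  r6, r7, r7 -> r6=0x98
body[7] mov  r3, #0x45 -> r3=0x45
epilogue: pop r5=0xed, sp=0xa1
epilogue: pop r1=0x51, sp=0xa2
r3: caller-saved, written=True
r5: callee-saved, written=True
r6: caller-saved, written=True

SURVIVE = r5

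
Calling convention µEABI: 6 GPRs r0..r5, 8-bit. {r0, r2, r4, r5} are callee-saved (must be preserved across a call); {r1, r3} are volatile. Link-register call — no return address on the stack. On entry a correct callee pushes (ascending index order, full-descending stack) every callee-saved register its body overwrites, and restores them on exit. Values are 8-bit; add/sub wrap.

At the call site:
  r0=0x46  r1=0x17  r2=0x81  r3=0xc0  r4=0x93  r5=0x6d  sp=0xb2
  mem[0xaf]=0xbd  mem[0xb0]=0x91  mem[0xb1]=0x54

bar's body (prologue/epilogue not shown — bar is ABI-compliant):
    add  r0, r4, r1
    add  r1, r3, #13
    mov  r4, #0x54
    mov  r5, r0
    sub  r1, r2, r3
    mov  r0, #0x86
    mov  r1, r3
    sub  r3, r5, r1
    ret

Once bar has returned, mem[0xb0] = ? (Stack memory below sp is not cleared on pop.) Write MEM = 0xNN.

MEM = 0x93

prologue: push r0 -> mem[0xb1]=0x46, sp=0xb1
prologue: push r4 -> mem[0xb0]=0x93, sp=0xb0
prologue: push r5 -> mem[0xaf]=0x6d, sp=0xaf
body[0] add  r0, r4, r1 -> r0=0xaa
body[1] add  r1, r3, #13 -> r1=0xcd
body[2] mov  r4, #0x54 -> r4=0x54
body[3] mov  r5, r0 -> r5=0xaa
body[4] sub  r1, r2, r3 -> r1=0xc1
body[5] mov  r0, #0x86 -> r0=0x86
body[6] mov  r1, r3 -> r1=0xc0
body[7] sub  r3, r5, r1 -> r3=0xea
epilogue: pop r5=0x6d, sp=0xb0
epilogue: pop r4=0x93, sp=0xb1
epilogue: pop r0=0x46, sp=0xb2
prologue pushed ['r0', 'r4', 'r5'] at ['0xb1', '0xb0', '0xaf']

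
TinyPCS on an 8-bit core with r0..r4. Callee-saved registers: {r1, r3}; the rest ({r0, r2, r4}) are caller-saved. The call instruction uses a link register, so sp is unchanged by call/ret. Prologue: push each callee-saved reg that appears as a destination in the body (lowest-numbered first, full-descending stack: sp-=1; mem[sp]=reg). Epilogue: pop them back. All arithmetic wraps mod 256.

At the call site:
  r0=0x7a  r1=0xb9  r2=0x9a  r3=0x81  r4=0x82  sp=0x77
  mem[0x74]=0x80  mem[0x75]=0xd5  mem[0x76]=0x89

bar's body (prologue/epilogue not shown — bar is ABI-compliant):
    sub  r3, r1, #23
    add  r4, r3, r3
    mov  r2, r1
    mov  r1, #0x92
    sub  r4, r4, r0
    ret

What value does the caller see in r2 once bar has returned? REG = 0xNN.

prologue: push r1 -> mem[0x76]=0xb9, sp=0x76
prologue: push r3 -> mem[0x75]=0x81, sp=0x75
body[0] sub  r3, r1, #23 -> r3=0xa2
body[1] add  r4, r3, r3 -> r4=0x44
body[2] mov  r2, r1 -> r2=0xb9
body[3] mov  r1, #0x92 -> r1=0x92
body[4] sub  r4, r4, r0 -> r4=0xca
epilogue: pop r3=0x81, sp=0x76
epilogue: pop r1=0xb9, sp=0x77
r2 is caller-saved -> body value

REG = 0xb9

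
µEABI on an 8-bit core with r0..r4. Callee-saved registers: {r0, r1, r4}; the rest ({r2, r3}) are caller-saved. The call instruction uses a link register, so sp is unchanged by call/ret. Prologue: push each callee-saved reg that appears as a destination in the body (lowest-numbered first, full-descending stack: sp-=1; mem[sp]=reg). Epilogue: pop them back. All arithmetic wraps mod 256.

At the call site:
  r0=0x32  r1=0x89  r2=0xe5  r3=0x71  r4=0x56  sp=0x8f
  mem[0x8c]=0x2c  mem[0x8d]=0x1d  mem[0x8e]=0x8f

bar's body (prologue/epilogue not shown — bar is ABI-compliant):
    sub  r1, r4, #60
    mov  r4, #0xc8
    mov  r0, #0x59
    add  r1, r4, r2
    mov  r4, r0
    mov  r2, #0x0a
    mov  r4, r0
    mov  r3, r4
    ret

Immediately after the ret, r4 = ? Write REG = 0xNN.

REG = 0x56

prologue: push r0 -> mem[0x8e]=0x32, sp=0x8e
prologue: push r1 -> mem[0x8d]=0x89, sp=0x8d
prologue: push r4 -> mem[0x8c]=0x56, sp=0x8c
body[0] sub  r1, r4, #60 -> r1=0x1a
body[1] mov  r4, #0xc8 -> r4=0xc8
body[2] mov  r0, #0x59 -> r0=0x59
body[3] add  r1, r4, r2 -> r1=0xad
body[4] mov  r4, r0 -> r4=0x59
body[5] mov  r2, #0x0a -> r2=0x0a
body[6] mov  r4, r0 -> r4=0x59
body[7] mov  r3, r4 -> r3=0x59
epilogue: pop r4=0x56, sp=0x8d
epilogue: pop r1=0x89, sp=0x8e
epilogue: pop r0=0x32, sp=0x8f
r4 is callee-saved -> restored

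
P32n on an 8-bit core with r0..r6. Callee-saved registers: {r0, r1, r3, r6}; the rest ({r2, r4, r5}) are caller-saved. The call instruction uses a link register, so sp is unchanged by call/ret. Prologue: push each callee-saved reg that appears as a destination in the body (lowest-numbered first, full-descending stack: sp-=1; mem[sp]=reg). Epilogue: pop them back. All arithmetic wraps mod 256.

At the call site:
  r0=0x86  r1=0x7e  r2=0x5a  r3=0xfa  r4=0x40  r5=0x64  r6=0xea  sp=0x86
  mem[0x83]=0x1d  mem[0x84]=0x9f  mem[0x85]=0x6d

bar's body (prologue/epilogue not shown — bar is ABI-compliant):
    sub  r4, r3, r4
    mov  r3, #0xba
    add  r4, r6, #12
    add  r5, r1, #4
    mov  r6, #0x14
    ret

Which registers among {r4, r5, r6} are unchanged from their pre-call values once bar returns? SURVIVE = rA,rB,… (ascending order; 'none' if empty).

prologue: push r3 → mem[0x85]=0xfa, sp=0x85
prologue: push r6 → mem[0x84]=0xea, sp=0x84
body[0] sub  r4, r3, r4 → r4=0xba
body[1] mov  r3, #0xba → r3=0xba
body[2] add  r4, r6, #12 → r4=0xf6
body[3] add  r5, r1, #4 → r5=0x82
body[4] mov  r6, #0x14 → r6=0x14
epilogue: pop r6=0xea, sp=0x85
epilogue: pop r3=0xfa, sp=0x86
r4: caller-saved, written=True
r5: caller-saved, written=True
r6: callee-saved, written=True

SURVIVE = r6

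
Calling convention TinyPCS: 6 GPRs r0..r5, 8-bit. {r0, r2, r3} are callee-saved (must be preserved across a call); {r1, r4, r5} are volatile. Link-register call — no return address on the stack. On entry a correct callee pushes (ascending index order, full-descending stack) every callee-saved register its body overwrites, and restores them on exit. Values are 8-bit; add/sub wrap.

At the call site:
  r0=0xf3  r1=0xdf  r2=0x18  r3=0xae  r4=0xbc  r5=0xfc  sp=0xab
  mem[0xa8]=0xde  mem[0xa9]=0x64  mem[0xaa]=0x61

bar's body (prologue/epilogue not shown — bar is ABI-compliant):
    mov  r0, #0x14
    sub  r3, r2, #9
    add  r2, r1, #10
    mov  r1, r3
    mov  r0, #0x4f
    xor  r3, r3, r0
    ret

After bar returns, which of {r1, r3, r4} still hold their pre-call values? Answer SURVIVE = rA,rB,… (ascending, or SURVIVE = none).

prologue: push r0 -> mem[0xaa]=0xf3, sp=0xaa
prologue: push r2 -> mem[0xa9]=0x18, sp=0xa9
prologue: push r3 -> mem[0xa8]=0xae, sp=0xa8
body[0] mov  r0, #0x14 -> r0=0x14
body[1] sub  r3, r2, #9 -> r3=0x0f
body[2] add  r2, r1, #10 -> r2=0xe9
body[3] mov  r1, r3 -> r1=0x0f
body[4] mov  r0, #0x4f -> r0=0x4f
body[5] xor  r3, r3, r0 -> r3=0x40
epilogue: pop r3=0xae, sp=0xa9
epilogue: pop r2=0x18, sp=0xaa
epilogue: pop r0=0xf3, sp=0xab
r1: caller-saved, written=True
r3: callee-saved, written=True
r4: caller-saved, written=False

SURVIVE = r3,r4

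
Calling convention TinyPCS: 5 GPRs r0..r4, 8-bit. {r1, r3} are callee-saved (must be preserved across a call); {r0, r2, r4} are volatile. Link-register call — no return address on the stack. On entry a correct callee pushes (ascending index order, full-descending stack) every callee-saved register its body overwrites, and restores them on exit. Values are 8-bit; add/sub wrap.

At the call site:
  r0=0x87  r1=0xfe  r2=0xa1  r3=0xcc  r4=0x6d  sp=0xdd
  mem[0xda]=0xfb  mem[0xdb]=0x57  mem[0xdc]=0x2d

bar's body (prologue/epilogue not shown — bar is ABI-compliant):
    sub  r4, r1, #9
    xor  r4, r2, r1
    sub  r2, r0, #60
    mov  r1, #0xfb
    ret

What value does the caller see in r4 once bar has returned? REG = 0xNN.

prologue: push r1 → mem[0xdc]=0xfe, sp=0xdc
body[0] sub  r4, r1, #9 → r4=0xf5
body[1] xor  r4, r2, r1 → r4=0x5f
body[2] sub  r2, r0, #60 → r2=0x4b
body[3] mov  r1, #0xfb → r1=0xfb
epilogue: pop r1=0xfe, sp=0xdd
r4 is caller-saved → body value

REG = 0x5f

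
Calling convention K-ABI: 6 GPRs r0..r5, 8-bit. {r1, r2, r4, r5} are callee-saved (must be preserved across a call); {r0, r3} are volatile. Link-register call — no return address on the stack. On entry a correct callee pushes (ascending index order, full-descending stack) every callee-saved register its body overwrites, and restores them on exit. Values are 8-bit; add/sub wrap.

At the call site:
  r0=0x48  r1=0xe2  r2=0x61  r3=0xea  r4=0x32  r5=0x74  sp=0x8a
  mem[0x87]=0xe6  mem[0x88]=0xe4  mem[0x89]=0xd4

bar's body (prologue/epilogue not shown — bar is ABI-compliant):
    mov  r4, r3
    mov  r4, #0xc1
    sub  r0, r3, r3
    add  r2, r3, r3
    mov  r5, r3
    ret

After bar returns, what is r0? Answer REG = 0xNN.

prologue: push r2 -> mem[0x89]=0x61, sp=0x89
prologue: push r4 -> mem[0x88]=0x32, sp=0x88
prologue: push r5 -> mem[0x87]=0x74, sp=0x87
body[0] mov  r4, r3 -> r4=0xea
body[1] mov  r4, #0xc1 -> r4=0xc1
body[2] sub  r0, r3, r3 -> r0=0x00
body[3] add  r2, r3, r3 -> r2=0xd4
body[4] mov  r5, r3 -> r5=0xea
epilogue: pop r5=0x74, sp=0x88
epilogue: pop r4=0x32, sp=0x89
epilogue: pop r2=0x61, sp=0x8a
r0 is caller-saved -> body value

REG = 0x00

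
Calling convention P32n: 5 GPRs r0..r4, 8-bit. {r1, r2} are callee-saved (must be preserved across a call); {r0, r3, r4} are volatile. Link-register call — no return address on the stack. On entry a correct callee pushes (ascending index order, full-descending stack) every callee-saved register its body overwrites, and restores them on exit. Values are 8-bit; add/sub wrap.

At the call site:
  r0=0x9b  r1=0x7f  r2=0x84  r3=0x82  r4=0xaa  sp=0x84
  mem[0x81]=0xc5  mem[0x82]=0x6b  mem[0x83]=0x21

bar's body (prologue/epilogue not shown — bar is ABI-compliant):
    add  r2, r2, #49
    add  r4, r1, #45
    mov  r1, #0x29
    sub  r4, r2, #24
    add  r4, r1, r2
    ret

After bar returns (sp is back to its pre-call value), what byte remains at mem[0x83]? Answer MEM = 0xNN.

prologue: push r1 → mem[0x83]=0x7f, sp=0x83
prologue: push r2 → mem[0x82]=0x84, sp=0x82
body[0] add  r2, r2, #49 → r2=0xb5
body[1] add  r4, r1, #45 → r4=0xac
body[2] mov  r1, #0x29 → r1=0x29
body[3] sub  r4, r2, #24 → r4=0x9d
body[4] add  r4, r1, r2 → r4=0xde
epilogue: pop r2=0x84, sp=0x83
epilogue: pop r1=0x7f, sp=0x84
prologue pushed ['r1', 'r2'] at ['0x83', '0x82']

MEM = 0x7f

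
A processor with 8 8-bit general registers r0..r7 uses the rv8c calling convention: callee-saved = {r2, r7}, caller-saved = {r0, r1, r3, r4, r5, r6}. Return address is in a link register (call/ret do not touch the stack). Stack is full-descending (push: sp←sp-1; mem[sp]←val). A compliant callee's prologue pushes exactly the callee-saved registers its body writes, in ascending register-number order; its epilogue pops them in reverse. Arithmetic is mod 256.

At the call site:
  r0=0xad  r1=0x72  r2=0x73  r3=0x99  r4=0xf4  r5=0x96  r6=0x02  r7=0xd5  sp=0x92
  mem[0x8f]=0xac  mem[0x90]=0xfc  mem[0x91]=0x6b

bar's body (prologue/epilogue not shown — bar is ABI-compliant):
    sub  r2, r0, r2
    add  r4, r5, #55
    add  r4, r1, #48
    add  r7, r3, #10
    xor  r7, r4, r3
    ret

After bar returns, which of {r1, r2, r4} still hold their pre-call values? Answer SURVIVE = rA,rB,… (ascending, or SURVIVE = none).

prologue: push r2 -> mem[0x91]=0x73, sp=0x91
prologue: push r7 -> mem[0x90]=0xd5, sp=0x90
body[0] sub  r2, r0, r2 -> r2=0x3a
body[1] add  r4, r5, #55 -> r4=0xcd
body[2] add  r4, r1, #48 -> r4=0xa2
body[3] add  r7, r3, #10 -> r7=0xa3
body[4] xor  r7, r4, r3 -> r7=0x3b
epilogue: pop r7=0xd5, sp=0x91
epilogue: pop r2=0x73, sp=0x92
r1: caller-saved, written=False
r2: callee-saved, written=True
r4: caller-saved, written=True

SURVIVE = r1,r2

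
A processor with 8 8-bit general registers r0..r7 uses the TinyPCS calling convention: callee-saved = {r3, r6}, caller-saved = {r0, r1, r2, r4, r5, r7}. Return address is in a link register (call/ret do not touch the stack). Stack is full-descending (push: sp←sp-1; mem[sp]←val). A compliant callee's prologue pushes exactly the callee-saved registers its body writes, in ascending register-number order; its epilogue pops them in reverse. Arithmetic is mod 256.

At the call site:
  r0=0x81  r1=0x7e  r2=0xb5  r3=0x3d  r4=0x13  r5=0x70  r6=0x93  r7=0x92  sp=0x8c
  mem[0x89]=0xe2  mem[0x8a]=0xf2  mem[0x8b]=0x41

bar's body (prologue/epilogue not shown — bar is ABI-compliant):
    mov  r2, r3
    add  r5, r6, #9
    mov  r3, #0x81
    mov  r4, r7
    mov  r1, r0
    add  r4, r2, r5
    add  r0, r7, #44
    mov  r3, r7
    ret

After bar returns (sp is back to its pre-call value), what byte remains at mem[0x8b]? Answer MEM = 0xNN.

MEM = 0x3d

prologue: push r3 -> mem[0x8b]=0x3d, sp=0x8b
body[0] mov  r2, r3 -> r2=0x3d
body[1] add  r5, r6, #9 -> r5=0x9c
body[2] mov  r3, #0x81 -> r3=0x81
body[3] mov  r4, r7 -> r4=0x92
body[4] mov  r1, r0 -> r1=0x81
body[5] add  r4, r2, r5 -> r4=0xd9
body[6] add  r0, r7, #44 -> r0=0xbe
body[7] mov  r3, r7 -> r3=0x92
epilogue: pop r3=0x3d, sp=0x8c
prologue pushed ['r3'] at ['0x8b']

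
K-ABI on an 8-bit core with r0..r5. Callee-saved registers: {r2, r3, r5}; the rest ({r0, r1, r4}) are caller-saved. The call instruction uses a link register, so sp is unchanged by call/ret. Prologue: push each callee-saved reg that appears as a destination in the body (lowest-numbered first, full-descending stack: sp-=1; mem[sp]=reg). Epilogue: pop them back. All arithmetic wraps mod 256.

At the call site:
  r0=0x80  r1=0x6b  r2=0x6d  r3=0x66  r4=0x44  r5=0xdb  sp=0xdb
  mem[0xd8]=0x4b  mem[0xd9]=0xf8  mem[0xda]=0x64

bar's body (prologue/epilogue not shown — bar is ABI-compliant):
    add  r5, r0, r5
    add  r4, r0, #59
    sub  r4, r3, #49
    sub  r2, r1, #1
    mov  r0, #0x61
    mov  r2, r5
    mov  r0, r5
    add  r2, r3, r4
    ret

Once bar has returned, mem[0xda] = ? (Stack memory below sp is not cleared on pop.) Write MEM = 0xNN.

prologue: push r2 → mem[0xda]=0x6d, sp=0xda
prologue: push r5 → mem[0xd9]=0xdb, sp=0xd9
body[0] add  r5, r0, r5 → r5=0x5b
body[1] add  r4, r0, #59 → r4=0xbb
body[2] sub  r4, r3, #49 → r4=0x35
body[3] sub  r2, r1, #1 → r2=0x6a
body[4] mov  r0, #0x61 → r0=0x61
body[5] mov  r2, r5 → r2=0x5b
body[6] mov  r0, r5 → r0=0x5b
body[7] add  r2, r3, r4 → r2=0x9b
epilogue: pop r5=0xdb, sp=0xda
epilogue: pop r2=0x6d, sp=0xdb
prologue pushed ['r2', 'r5'] at ['0xda', '0xd9']

MEM = 0x6d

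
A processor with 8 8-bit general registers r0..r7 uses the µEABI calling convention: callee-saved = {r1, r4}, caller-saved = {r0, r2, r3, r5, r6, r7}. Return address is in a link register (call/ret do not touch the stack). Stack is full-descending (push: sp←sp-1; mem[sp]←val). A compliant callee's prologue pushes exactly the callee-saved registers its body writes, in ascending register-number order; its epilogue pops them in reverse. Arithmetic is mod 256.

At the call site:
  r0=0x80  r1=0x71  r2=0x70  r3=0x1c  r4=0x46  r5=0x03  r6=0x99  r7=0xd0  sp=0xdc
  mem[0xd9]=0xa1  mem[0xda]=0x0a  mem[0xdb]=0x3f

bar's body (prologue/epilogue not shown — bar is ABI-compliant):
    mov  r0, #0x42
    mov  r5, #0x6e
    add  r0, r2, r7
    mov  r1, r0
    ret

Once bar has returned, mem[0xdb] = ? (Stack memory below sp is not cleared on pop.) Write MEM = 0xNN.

MEM = 0x71

prologue: push r1 → mem[0xdb]=0x71, sp=0xdb
body[0] mov  r0, #0x42 → r0=0x42
body[1] mov  r5, #0x6e → r5=0x6e
body[2] add  r0, r2, r7 → r0=0x40
body[3] mov  r1, r0 → r1=0x40
epilogue: pop r1=0x71, sp=0xdc
prologue pushed ['r1'] at ['0xdb']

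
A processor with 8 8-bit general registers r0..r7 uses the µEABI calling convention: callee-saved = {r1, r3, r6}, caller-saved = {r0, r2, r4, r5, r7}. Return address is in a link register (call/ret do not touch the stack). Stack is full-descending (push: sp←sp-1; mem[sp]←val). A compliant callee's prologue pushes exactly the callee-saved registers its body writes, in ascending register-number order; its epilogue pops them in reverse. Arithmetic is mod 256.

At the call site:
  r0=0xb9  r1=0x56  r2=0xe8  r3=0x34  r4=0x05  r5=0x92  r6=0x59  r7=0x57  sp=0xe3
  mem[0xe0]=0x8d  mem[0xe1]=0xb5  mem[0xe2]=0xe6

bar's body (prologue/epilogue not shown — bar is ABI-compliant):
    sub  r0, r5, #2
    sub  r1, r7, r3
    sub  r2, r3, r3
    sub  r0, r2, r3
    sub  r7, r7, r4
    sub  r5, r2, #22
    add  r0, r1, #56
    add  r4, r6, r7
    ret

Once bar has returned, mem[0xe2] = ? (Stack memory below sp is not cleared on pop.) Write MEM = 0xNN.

MEM = 0x56

prologue: push r1 -> mem[0xe2]=0x56, sp=0xe2
body[0] sub  r0, r5, #2 -> r0=0x90
body[1] sub  r1, r7, r3 -> r1=0x23
body[2] sub  r2, r3, r3 -> r2=0x00
body[3] sub  r0, r2, r3 -> r0=0xcc
body[4] sub  r7, r7, r4 -> r7=0x52
body[5] sub  r5, r2, #22 -> r5=0xea
body[6] add  r0, r1, #56 -> r0=0x5b
body[7] add  r4, r6, r7 -> r4=0xab
epilogue: pop r1=0x56, sp=0xe3
prologue pushed ['r1'] at ['0xe2']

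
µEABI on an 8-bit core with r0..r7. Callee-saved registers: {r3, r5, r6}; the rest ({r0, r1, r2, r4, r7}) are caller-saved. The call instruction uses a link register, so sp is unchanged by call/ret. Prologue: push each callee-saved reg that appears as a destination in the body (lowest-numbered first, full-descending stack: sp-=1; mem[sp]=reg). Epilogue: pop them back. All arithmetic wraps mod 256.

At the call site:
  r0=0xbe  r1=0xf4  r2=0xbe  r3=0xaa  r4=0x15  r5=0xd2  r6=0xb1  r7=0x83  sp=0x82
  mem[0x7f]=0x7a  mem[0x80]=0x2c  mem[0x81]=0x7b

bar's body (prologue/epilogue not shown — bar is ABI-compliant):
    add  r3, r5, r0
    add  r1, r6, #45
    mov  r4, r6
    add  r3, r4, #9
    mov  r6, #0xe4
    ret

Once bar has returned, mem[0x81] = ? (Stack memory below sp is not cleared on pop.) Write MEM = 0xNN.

MEM = 0xaa

prologue: push r3 → mem[0x81]=0xaa, sp=0x81
prologue: push r6 → mem[0x80]=0xb1, sp=0x80
body[0] add  r3, r5, r0 → r3=0x90
body[1] add  r1, r6, #45 → r1=0xde
body[2] mov  r4, r6 → r4=0xb1
body[3] add  r3, r4, #9 → r3=0xba
body[4] mov  r6, #0xe4 → r6=0xe4
epilogue: pop r6=0xb1, sp=0x81
epilogue: pop r3=0xaa, sp=0x82
prologue pushed ['r3', 'r6'] at ['0x81', '0x80']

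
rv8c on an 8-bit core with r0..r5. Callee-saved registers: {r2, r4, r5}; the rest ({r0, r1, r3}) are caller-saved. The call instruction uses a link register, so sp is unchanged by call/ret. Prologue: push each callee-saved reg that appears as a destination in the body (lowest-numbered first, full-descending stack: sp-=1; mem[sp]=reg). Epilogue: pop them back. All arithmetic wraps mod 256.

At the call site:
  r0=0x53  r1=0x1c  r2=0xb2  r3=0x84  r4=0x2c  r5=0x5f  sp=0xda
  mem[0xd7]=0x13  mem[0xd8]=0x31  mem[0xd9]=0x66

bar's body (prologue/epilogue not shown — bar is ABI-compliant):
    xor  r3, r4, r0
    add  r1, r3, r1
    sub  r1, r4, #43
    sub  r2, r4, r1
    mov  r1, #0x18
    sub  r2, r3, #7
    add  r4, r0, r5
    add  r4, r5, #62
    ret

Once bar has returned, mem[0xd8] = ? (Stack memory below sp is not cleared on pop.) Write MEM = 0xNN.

MEM = 0x2c

prologue: push r2 → mem[0xd9]=0xb2, sp=0xd9
prologue: push r4 → mem[0xd8]=0x2c, sp=0xd8
body[0] xor  r3, r4, r0 → r3=0x7f
body[1] add  r1, r3, r1 → r1=0x9b
body[2] sub  r1, r4, #43 → r1=0x01
body[3] sub  r2, r4, r1 → r2=0x2b
body[4] mov  r1, #0x18 → r1=0x18
body[5] sub  r2, r3, #7 → r2=0x78
body[6] add  r4, r0, r5 → r4=0xb2
body[7] add  r4, r5, #62 → r4=0x9d
epilogue: pop r4=0x2c, sp=0xd9
epilogue: pop r2=0xb2, sp=0xda
prologue pushed ['r2', 'r4'] at ['0xd9', '0xd8']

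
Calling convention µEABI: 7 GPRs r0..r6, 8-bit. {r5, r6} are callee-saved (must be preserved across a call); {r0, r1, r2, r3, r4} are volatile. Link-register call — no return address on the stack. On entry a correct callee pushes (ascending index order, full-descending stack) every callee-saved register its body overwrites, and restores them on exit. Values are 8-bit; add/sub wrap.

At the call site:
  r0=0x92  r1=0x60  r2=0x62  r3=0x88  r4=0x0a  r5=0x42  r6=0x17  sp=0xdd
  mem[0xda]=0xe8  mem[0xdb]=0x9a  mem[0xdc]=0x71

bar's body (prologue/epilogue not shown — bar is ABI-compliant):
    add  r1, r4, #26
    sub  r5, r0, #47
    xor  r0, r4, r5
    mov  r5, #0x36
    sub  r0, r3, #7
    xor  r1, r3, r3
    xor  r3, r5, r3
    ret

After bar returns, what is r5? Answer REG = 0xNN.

REG = 0x42

prologue: push r5 → mem[0xdc]=0x42, sp=0xdc
body[0] add  r1, r4, #26 → r1=0x24
body[1] sub  r5, r0, #47 → r5=0x63
body[2] xor  r0, r4, r5 → r0=0x69
body[3] mov  r5, #0x36 → r5=0x36
body[4] sub  r0, r3, #7 → r0=0x81
body[5] xor  r1, r3, r3 → r1=0x00
body[6] xor  r3, r5, r3 → r3=0xbe
epilogue: pop r5=0x42, sp=0xdd
r5 is callee-saved → restored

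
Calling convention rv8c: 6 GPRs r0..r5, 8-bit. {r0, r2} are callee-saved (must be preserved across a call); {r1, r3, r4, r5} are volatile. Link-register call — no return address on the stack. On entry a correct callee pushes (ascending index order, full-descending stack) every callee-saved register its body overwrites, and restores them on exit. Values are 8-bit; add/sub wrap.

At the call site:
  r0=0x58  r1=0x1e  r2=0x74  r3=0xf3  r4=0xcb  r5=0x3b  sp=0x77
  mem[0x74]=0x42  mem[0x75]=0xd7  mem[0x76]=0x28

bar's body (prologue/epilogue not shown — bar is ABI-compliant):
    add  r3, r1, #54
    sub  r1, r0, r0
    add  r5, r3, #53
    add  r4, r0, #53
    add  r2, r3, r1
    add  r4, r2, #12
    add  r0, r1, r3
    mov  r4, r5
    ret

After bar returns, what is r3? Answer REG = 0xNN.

REG = 0x54

prologue: push r0 → mem[0x76]=0x58, sp=0x76
prologue: push r2 → mem[0x75]=0x74, sp=0x75
body[0] add  r3, r1, #54 → r3=0x54
body[1] sub  r1, r0, r0 → r1=0x00
body[2] add  r5, r3, #53 → r5=0x89
body[3] add  r4, r0, #53 → r4=0x8d
body[4] add  r2, r3, r1 → r2=0x54
body[5] add  r4, r2, #12 → r4=0x60
body[6] add  r0, r1, r3 → r0=0x54
body[7] mov  r4, r5 → r4=0x89
epilogue: pop r2=0x74, sp=0x76
epilogue: pop r0=0x58, sp=0x77
r3 is caller-saved → body value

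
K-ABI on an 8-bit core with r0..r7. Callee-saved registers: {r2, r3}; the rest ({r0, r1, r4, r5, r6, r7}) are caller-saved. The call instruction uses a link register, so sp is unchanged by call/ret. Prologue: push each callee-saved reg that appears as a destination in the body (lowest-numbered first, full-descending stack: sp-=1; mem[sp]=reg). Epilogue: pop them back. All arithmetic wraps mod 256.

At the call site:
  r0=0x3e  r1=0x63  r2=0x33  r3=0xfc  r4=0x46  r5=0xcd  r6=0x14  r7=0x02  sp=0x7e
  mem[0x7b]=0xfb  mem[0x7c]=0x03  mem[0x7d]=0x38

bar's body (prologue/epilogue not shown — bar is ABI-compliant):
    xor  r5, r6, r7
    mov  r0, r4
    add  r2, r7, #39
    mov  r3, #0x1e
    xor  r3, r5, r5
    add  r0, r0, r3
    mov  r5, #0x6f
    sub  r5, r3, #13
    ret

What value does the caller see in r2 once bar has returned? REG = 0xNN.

REG = 0x33

prologue: push r2 -> mem[0x7d]=0x33, sp=0x7d
prologue: push r3 -> mem[0x7c]=0xfc, sp=0x7c
body[0] xor  r5, r6, r7 -> r5=0x16
body[1] mov  r0, r4 -> r0=0x46
body[2] add  r2, r7, #39 -> r2=0x29
body[3] mov  r3, #0x1e -> r3=0x1e
body[4] xor  r3, r5, r5 -> r3=0x00
body[5] add  r0, r0, r3 -> r0=0x46
body[6] mov  r5, #0x6f -> r5=0x6f
body[7] sub  r5, r3, #13 -> r5=0xf3
epilogue: pop r3=0xfc, sp=0x7d
epilogue: pop r2=0x33, sp=0x7e
r2 is callee-saved -> restored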